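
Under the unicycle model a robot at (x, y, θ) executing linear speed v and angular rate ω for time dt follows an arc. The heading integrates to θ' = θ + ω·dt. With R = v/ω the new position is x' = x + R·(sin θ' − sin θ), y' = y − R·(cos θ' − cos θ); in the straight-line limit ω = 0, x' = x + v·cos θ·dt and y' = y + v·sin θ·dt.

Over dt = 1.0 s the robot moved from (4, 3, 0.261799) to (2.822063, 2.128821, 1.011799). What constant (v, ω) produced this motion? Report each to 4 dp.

v = -1.5000, ω = 0.7500

Δθ = 1.011799 − 0.261799 = 0.750000
ω = Δθ/dt = 0.750000/1.0 = 0.7500
R = Δx/(sin θ' − sin θ) = -2.0000
v = R·ω = -2.0000·0.7500 = -1.5000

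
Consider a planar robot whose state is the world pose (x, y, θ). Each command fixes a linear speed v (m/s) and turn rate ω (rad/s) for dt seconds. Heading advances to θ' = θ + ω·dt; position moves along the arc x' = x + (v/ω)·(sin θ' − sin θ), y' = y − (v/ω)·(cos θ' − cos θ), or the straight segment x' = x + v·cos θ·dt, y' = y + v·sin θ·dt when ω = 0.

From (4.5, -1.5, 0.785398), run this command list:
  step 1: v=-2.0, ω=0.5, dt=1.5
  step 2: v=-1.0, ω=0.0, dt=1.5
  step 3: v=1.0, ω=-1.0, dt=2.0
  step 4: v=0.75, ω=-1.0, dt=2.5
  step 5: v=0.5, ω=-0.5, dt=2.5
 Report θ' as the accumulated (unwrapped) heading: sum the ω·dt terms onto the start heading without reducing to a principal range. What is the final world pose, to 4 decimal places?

step 1: θ'=1.5354 (R=-4.0000) → pose (3.3309, -4.1869, 1.5354)
step 2: θ'=1.5354 (straight) → pose (3.2778, -5.6859, 1.5354)
step 3: θ'=-0.4646 (R=-1.0000) → pose (4.7253, -4.8273, -0.4646)
step 4: θ'=-2.9646 (R=-0.7500) → pose (4.5213, -6.2361, -2.9646)
step 5: θ'=-4.2146 (R=-1.0000) → pose (3.4666, -5.7292, -4.2146)

(3.4666, -5.7292, -4.2146)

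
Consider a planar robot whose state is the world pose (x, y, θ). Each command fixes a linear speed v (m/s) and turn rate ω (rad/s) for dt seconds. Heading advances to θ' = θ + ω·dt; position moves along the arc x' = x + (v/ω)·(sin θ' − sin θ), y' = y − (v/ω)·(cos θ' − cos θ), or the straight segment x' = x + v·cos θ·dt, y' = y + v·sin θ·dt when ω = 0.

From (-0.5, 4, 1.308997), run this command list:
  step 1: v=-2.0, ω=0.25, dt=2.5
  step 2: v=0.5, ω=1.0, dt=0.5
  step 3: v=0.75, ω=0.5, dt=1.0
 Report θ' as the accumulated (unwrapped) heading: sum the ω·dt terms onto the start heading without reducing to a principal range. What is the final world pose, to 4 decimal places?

step 1: θ'=1.9340 (R=-8.0000) → pose (-0.2507, -0.9127, 1.9340)
step 2: θ'=2.4340 (R=0.5000) → pose (-0.3931, -0.7104, 2.4340)
step 3: θ'=2.9340 (R=1.5000) → pose (-1.0589, -0.3825, 2.9340)

(-1.0589, -0.3825, 2.9340)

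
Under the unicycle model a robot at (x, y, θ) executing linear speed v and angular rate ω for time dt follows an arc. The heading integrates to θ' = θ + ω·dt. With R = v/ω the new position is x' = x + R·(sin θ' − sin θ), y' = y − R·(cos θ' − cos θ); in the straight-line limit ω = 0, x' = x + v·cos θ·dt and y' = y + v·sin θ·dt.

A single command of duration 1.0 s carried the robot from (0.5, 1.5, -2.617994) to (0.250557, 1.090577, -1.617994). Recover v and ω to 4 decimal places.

v = 0.5000, ω = 1.0000

Δθ = -1.617994 − -2.617994 = 1.000000
ω = Δθ/dt = 1.000000/1.0 = 1.0000
R = −Δy/(cos θ' − cos θ) = 0.5000
v = R·ω = 0.5000·1.0000 = 0.5000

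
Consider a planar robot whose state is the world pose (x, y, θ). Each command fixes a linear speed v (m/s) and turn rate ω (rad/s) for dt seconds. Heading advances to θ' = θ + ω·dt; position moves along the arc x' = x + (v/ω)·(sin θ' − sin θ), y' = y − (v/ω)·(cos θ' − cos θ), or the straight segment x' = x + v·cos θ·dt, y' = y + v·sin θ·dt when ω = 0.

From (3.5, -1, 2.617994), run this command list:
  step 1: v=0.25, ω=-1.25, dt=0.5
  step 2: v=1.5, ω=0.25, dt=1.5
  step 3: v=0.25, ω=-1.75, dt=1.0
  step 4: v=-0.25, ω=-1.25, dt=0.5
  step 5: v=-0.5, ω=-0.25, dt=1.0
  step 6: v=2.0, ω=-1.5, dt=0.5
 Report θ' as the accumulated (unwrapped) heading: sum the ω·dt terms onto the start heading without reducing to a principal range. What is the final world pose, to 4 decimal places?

(2.3302, 0.5953, -1.0070)

step 1: θ'=1.9930 (R=-0.2000) → pose (3.4176, -0.9087, 1.9930)
step 2: θ'=2.3680 (R=6.0000) → pose (2.1367, 0.9251, 2.3680)
step 3: θ'=0.6180 (R=-0.1429) → pose (2.1537, 1.1437, 0.6180)
step 4: θ'=-0.0070 (R=0.2000) → pose (2.0365, 1.1067, -0.0070)
step 5: θ'=-0.2570 (R=2.0000) → pose (1.5421, 1.1723, -0.2570)
step 6: θ'=-1.0070 (R=-1.3333) → pose (2.3302, 0.5953, -1.0070)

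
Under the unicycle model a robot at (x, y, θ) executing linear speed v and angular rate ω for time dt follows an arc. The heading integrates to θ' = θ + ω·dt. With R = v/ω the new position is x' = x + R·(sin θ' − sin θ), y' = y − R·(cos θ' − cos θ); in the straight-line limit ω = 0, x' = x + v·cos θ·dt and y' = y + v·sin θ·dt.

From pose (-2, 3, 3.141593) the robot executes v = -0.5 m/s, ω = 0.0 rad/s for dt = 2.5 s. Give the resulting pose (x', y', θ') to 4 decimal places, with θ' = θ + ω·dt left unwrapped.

(-0.7500, 3.0000, 3.1416)

θ' = 3.1416 + 0.0·2.5 = 3.1416
ω = 0 → straight: x' = -2 + -0.5·cos(3.1416)·2.5 = -0.7500
y' = 3 + -0.5·sin(3.1416)·2.5 = 3.0000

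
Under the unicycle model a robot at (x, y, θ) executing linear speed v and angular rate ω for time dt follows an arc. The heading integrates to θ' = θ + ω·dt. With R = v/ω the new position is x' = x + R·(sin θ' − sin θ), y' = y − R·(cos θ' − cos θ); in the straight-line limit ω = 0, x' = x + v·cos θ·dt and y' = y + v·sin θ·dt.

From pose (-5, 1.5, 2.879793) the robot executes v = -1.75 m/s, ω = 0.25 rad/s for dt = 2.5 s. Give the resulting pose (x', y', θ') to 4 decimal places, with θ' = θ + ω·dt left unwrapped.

(-0.7014, 1.7181, 3.5048)

θ' = 2.8798 + 0.25·2.5 = 3.5048
R = v/ω = -1.75/0.25 = -7.0000
x' = -5 + -7.0000·(sin 3.5048 − sin 2.8798) = -0.7014
y' = 1.5 − -7.0000·(cos 3.5048 − cos 2.8798) = 1.7181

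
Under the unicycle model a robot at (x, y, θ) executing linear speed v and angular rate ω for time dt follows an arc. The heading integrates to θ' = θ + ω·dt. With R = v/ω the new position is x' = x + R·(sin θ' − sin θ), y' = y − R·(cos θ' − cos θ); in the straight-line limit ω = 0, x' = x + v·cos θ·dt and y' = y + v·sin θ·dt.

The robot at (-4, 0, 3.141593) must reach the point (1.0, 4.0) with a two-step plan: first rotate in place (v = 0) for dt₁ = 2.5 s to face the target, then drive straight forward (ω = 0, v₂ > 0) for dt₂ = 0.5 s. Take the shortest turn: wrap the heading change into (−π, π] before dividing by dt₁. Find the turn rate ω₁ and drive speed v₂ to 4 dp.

ω₁ = -0.9867, v₂ = 12.8062

heading to target = atan2(4−0, 1−-4) = 0.6747
Δθ = wrap(0.6747 − 3.1416) = -2.4669; ω₁ = Δθ/dt₁ = -0.9867
distance = √((1−-4)² + (4−0)²) = 6.4031; v₂ = distance/dt₂ = 12.8062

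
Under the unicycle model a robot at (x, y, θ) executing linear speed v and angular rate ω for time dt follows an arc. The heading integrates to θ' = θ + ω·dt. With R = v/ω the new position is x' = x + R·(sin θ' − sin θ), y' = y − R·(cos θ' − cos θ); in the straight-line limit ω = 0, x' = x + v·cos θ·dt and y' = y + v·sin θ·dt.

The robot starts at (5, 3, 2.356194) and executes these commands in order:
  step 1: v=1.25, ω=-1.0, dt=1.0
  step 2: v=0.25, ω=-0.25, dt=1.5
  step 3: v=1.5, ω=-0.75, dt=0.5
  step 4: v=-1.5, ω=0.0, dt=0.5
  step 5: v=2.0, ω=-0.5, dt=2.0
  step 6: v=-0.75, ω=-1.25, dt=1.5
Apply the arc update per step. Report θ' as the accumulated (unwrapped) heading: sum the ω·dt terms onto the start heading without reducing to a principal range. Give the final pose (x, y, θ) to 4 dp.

step 1: θ'=1.3562 (R=-1.2500) → pose (4.6626, 4.1501, 1.3562)
step 2: θ'=0.9812 (R=-1.0000) → pose (4.8085, 4.4932, 0.9812)
step 3: θ'=0.6062 (R=-2.0000) → pose (5.3313, 5.0247, 0.6062)
step 4: θ'=0.6062 (straight) → pose (4.7149, 4.5974, 0.6062)
step 5: θ'=-0.3938 (R=-4.0000) → pose (8.5287, 5.0040, -0.3938)
step 6: θ'=-2.2688 (R=0.6000) → pose (8.2993, 5.9437, -2.2688)

(8.2993, 5.9437, -2.2688)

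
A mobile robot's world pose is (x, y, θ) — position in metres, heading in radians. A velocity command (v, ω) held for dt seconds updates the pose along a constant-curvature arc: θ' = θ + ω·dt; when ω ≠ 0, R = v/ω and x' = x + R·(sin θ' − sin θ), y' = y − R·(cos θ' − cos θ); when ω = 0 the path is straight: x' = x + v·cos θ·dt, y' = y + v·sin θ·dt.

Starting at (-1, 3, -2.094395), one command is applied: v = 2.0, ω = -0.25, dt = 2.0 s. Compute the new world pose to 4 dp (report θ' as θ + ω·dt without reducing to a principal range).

(-3.7658, 0.1681, -2.5944)

θ' = -2.0944 + -0.25·2.0 = -2.5944
R = v/ω = 2.0/-0.25 = -8.0000
x' = -1 + -8.0000·(sin -2.5944 − sin -2.0944) = -3.7658
y' = 3 − -8.0000·(cos -2.5944 − cos -2.0944) = 0.1681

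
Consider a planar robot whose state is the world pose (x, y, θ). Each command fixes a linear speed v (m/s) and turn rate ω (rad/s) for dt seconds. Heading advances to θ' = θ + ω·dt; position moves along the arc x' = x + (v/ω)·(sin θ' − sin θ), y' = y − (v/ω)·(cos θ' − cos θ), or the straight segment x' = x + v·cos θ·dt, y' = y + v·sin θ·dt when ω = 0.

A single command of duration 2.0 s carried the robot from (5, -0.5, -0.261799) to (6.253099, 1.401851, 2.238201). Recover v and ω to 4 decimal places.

Δθ = 2.238201 − -0.261799 = 2.500000
ω = Δθ/dt = 2.500000/2.0 = 1.2500
R = −Δy/(cos θ' − cos θ) = 1.2000
v = R·ω = 1.2000·1.2500 = 1.5000

v = 1.5000, ω = 1.2500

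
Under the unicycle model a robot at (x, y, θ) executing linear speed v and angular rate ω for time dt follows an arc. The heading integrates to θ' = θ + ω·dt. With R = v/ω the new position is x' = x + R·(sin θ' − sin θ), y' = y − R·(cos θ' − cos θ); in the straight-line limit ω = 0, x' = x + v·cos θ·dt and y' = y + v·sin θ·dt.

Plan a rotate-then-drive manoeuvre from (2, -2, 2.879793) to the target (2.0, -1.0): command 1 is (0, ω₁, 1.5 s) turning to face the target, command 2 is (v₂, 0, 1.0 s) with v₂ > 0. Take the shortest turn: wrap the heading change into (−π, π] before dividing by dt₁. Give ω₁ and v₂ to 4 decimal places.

ω₁ = -0.8727, v₂ = 1.0000

heading to target = atan2(-1−-2, 2−2) = 1.5708
Δθ = wrap(1.5708 − 2.8798) = -1.3090; ω₁ = Δθ/dt₁ = -0.8727
distance = √((2−2)² + (-1−-2)²) = 1.0000; v₂ = distance/dt₂ = 1.0000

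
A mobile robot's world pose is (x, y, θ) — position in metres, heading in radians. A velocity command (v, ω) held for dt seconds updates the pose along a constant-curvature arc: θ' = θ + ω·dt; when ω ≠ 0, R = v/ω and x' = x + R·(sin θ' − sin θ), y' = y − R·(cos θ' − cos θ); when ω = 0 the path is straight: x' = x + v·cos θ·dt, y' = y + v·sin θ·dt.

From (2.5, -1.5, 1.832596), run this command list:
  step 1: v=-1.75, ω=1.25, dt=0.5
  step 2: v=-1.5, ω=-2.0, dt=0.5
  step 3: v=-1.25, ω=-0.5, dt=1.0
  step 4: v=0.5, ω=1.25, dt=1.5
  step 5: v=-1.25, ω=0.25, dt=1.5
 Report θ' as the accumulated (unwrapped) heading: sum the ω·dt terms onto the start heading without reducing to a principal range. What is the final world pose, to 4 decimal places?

step 1: θ'=2.4576 (R=-1.4000) → pose (2.9676, -2.2227, 2.4576)
step 2: θ'=1.4576 (R=0.7500) → pose (3.2389, -2.8887, 1.4576)
step 3: θ'=0.9576 (R=2.5000) → pose (2.7994, -4.0451, 0.9576)
step 4: θ'=2.8326 (R=0.4000) → pose (2.5940, -3.4338, 2.8326)
step 5: θ'=3.2076 (R=-5.0000) → pose (4.4443, -3.6597, 3.2076)

(4.4443, -3.6597, 3.2076)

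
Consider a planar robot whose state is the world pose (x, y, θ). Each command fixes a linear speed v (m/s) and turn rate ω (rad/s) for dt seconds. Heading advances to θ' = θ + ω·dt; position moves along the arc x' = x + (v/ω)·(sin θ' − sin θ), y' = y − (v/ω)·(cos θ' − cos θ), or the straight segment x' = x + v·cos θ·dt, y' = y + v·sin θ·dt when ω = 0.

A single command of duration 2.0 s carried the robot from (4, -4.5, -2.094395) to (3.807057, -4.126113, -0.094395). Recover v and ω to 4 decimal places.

v = -0.2500, ω = 1.0000

Δθ = -0.094395 − -2.094395 = 2.000000
ω = Δθ/dt = 2.000000/2.0 = 1.0000
R = −Δy/(cos θ' − cos θ) = -0.2500
v = R·ω = -0.2500·1.0000 = -0.2500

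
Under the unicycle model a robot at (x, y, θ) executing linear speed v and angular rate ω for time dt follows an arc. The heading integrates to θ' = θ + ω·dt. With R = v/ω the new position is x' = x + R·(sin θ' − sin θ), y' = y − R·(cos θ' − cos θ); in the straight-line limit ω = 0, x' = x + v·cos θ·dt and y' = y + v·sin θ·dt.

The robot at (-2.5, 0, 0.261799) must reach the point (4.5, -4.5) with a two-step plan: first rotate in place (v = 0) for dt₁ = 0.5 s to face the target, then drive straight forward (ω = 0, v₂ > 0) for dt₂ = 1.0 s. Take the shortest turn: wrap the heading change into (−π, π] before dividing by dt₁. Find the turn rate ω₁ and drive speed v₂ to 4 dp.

heading to target = atan2(-4.5−0, 4.5−-2.5) = -0.5713
Δθ = wrap(-0.5713 − 0.2618) = -0.8331; ω₁ = Δθ/dt₁ = -1.6663
distance = √((4.5−-2.5)² + (-4.5−0)²) = 8.3217; v₂ = distance/dt₂ = 8.3217

ω₁ = -1.6663, v₂ = 8.3217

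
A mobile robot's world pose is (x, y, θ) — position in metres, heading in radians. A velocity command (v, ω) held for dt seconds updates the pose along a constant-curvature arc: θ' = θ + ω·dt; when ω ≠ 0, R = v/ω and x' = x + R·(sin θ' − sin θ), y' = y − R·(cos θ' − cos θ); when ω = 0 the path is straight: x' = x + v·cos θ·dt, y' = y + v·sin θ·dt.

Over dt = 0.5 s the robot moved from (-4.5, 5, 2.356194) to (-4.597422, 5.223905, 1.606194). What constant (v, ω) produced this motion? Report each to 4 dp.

v = 0.5000, ω = -1.5000

Δθ = 1.606194 − 2.356194 = -0.750000
ω = Δθ/dt = -0.750000/0.5 = -1.5000
R = −Δy/(cos θ' − cos θ) = -0.3333
v = R·ω = -0.3333·-1.5000 = 0.5000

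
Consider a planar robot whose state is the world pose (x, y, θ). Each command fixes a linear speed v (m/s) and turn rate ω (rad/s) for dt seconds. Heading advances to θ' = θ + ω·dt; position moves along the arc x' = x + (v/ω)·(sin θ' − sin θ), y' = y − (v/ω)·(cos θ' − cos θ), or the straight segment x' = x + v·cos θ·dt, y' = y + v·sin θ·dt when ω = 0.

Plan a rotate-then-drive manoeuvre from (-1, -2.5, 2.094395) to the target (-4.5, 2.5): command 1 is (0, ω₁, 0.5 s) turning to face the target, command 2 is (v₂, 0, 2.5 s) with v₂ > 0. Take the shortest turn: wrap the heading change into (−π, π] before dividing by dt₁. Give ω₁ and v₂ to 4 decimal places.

heading to target = atan2(2.5−-2.5, -4.5−-1) = 2.1815
Δθ = wrap(2.1815 − 2.0944) = 0.0871; ω₁ = Δθ/dt₁ = 0.1743
distance = √((-4.5−-1)² + (2.5−-2.5)²) = 6.1033; v₂ = distance/dt₂ = 2.4413

ω₁ = 0.1743, v₂ = 2.4413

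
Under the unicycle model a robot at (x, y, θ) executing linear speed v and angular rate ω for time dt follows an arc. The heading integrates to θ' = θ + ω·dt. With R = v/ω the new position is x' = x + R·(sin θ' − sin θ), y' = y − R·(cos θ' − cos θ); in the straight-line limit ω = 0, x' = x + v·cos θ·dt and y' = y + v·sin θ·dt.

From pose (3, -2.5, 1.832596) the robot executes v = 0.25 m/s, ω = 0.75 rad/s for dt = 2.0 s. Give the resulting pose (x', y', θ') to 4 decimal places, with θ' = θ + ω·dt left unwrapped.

(2.6147, -2.2590, 3.3326)

θ' = 1.8326 + 0.75·2.0 = 3.3326
R = v/ω = 0.25/0.75 = 0.3333
x' = 3 + 0.3333·(sin 3.3326 − sin 1.8326) = 2.6147
y' = -2.5 − 0.3333·(cos 3.3326 − cos 1.8326) = -2.2590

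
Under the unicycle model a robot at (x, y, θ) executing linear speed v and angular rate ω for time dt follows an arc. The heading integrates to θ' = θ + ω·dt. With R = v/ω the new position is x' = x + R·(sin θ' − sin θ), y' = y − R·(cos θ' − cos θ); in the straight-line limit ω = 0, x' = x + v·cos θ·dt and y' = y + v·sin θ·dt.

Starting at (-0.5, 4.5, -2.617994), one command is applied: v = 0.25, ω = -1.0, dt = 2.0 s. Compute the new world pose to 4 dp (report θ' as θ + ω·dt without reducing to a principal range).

θ' = -2.6180 + -1.0·2.0 = -4.6180
R = v/ω = 0.25/-1.0 = -0.2500
x' = -0.5 + -0.2500·(sin -4.6180 − sin -2.6180) = -0.8739
y' = 4.5 − -0.2500·(cos -4.6180 − cos -2.6180) = 4.6929

(-0.8739, 4.6929, -4.6180)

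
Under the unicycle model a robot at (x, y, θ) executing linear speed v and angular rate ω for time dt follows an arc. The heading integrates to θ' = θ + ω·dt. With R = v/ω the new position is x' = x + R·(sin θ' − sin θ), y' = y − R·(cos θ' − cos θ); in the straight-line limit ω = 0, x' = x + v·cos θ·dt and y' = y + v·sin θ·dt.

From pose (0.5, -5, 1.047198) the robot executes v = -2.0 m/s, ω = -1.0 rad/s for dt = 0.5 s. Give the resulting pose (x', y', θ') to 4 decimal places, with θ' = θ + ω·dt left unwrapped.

(-0.1915, -5.7080, 0.5472)

θ' = 1.0472 + -1.0·0.5 = 0.5472
R = v/ω = -2.0/-1.0 = 2.0000
x' = 0.5 + 2.0000·(sin 0.5472 − sin 1.0472) = -0.1915
y' = -5 − 2.0000·(cos 0.5472 − cos 1.0472) = -5.7080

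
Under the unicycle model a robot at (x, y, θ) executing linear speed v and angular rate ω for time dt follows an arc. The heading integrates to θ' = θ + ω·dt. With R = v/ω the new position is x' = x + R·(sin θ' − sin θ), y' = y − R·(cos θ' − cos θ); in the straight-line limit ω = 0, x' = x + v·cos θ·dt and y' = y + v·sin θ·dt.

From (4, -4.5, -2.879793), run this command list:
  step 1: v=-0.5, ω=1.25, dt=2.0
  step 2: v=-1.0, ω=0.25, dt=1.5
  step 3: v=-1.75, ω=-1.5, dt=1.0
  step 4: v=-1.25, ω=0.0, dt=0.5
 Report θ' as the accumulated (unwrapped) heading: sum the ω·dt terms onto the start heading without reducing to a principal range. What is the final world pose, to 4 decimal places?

(1.3813, -1.7438, -1.5048)

step 1: θ'=-0.3798 (R=-0.4000) → pose (4.0448, -3.7421, -0.3798)
step 2: θ'=-0.0048 (R=-4.0000) → pose (2.5810, -3.4571, -0.0048)
step 3: θ'=-1.5048 (R=1.1667) → pose (1.4225, -2.3674, -1.5048)
step 4: θ'=-1.5048 (straight) → pose (1.3813, -1.7438, -1.5048)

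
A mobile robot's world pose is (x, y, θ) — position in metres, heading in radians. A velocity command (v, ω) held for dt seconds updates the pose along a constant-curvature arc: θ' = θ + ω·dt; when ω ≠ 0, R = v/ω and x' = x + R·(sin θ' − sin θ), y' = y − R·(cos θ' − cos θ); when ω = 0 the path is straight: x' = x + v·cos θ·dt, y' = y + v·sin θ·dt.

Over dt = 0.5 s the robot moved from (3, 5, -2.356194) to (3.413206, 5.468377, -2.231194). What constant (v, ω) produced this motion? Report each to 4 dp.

Δθ = -2.231194 − -2.356194 = 0.125000
ω = Δθ/dt = 0.125000/0.5 = 0.2500
R = −Δy/(cos θ' − cos θ) = -5.0000
v = R·ω = -5.0000·0.2500 = -1.2500

v = -1.2500, ω = 0.2500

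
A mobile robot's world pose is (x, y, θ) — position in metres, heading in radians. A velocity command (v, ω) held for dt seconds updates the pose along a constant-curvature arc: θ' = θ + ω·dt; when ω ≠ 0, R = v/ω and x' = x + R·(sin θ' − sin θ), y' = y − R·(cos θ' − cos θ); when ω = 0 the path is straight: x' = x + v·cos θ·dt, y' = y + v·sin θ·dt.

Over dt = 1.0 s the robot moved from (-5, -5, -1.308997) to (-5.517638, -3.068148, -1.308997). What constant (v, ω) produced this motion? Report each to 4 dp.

v = -2.0000, ω = 0.0000

Δθ = -1.308997 − -1.308997 = 0.000000
ω = Δθ/dt = 0.000000/1.0 = 0.0000
ω = 0 → v = (Δx·cos θ + Δy·sin θ)/dt = -2.0000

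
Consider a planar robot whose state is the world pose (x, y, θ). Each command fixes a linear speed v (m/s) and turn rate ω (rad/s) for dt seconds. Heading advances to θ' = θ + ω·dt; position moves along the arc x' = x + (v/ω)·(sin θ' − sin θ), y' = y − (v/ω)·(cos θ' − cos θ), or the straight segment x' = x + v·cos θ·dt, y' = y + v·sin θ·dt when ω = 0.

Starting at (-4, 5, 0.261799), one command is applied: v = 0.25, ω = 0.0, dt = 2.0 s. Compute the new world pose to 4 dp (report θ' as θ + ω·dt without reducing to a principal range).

θ' = 0.2618 + 0.0·2.0 = 0.2618
ω = 0 → straight: x' = -4 + 0.25·cos(0.2618)·2.0 = -3.5170
y' = 5 + 0.25·sin(0.2618)·2.0 = 5.1294

(-3.5170, 5.1294, 0.2618)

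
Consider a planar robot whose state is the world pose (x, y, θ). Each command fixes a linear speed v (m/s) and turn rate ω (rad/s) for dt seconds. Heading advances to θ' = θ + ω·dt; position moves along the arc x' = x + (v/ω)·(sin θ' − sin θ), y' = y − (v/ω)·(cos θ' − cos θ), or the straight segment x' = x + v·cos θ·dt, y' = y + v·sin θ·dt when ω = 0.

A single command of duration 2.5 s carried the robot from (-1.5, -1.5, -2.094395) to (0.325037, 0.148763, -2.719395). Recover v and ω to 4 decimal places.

v = -1.0000, ω = -0.2500

Δθ = -2.719395 − -2.094395 = -0.625000
ω = Δθ/dt = -0.625000/2.5 = -0.2500
R = Δx/(sin θ' − sin θ) = 4.0000
v = R·ω = 4.0000·-0.2500 = -1.0000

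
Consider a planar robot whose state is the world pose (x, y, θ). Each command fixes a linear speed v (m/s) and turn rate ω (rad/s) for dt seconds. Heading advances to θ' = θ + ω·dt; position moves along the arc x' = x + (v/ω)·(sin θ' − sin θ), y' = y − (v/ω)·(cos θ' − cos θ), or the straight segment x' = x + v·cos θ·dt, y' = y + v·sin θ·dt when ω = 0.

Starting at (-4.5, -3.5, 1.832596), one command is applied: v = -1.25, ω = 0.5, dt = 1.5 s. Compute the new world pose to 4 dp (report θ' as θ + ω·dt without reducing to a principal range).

(-3.4110, -4.9724, 2.5826)

θ' = 1.8326 + 0.5·1.5 = 2.5826
R = v/ω = -1.25/0.5 = -2.5000
x' = -4.5 + -2.5000·(sin 2.5826 − sin 1.8326) = -3.4110
y' = -3.5 − -2.5000·(cos 2.5826 − cos 1.8326) = -4.9724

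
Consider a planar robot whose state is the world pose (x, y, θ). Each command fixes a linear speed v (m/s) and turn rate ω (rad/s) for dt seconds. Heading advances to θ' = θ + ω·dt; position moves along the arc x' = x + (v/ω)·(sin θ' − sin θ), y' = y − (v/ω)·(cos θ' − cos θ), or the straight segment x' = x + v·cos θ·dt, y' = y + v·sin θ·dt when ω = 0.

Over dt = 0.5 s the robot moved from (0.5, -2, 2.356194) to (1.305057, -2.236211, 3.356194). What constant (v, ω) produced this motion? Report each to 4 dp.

Δθ = 3.356194 − 2.356194 = 1.000000
ω = Δθ/dt = 1.000000/0.5 = 2.0000
R = Δx/(sin θ' − sin θ) = -0.8750
v = R·ω = -0.8750·2.0000 = -1.7500

v = -1.7500, ω = 2.0000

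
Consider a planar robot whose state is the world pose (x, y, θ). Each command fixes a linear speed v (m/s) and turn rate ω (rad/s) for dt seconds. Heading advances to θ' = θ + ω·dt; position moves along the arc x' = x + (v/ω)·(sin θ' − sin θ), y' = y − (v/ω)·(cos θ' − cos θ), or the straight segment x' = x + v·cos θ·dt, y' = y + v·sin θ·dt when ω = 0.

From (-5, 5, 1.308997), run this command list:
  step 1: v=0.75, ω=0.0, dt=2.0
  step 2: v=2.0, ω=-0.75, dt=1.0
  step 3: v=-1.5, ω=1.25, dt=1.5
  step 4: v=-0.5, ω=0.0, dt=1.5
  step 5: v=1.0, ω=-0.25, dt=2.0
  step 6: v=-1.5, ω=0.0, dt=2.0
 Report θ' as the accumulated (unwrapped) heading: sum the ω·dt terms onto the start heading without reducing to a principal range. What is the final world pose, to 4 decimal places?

step 1: θ'=1.3090 (straight) → pose (-4.6118, 6.4489, 1.3090)
step 2: θ'=0.5590 (R=-2.6667) → pose (-3.4502, 8.0195, 0.5590)
step 3: θ'=2.4340 (R=-1.2000) → pose (-3.5938, 6.0902, 2.4340)
step 4: θ'=2.4340 (straight) → pose (-3.0239, 5.6027, 2.4340)
step 5: θ'=1.9340 (R=-4.0000) → pose (-4.1629, 7.2213, 1.9340)
step 6: θ'=1.9340 (straight) → pose (-3.0971, 4.4171, 1.9340)

(-3.0971, 4.4171, 1.9340)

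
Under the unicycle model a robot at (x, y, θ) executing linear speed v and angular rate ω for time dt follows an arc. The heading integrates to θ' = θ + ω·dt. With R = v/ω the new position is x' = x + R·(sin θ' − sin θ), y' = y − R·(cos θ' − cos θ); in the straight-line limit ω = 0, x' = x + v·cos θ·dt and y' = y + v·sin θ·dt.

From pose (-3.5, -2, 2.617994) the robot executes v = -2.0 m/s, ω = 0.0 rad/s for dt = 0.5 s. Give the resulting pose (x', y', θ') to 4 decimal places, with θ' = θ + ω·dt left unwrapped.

θ' = 2.6180 + 0.0·0.5 = 2.6180
ω = 0 → straight: x' = -3.5 + -2.0·cos(2.6180)·0.5 = -2.6340
y' = -2 + -2.0·sin(2.6180)·0.5 = -2.5000

(-2.6340, -2.5000, 2.6180)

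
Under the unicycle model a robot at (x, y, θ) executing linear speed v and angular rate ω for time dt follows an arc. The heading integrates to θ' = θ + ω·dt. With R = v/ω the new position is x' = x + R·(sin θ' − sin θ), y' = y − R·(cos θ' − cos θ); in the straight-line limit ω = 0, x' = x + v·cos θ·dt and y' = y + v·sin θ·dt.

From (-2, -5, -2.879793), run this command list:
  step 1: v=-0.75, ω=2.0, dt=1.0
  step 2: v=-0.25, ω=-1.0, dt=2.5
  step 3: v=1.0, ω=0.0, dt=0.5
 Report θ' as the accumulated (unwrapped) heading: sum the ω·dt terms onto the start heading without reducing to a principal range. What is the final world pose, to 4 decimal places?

step 1: θ'=-0.8798 (R=-0.3750) → pose (-1.8081, -4.3988, -0.8798)
step 2: θ'=-3.3798 (R=0.2500) → pose (-1.5564, -3.9965, -3.3798)
step 3: θ'=-3.3798 (straight) → pose (-2.0423, -3.8785, -3.3798)

(-2.0423, -3.8785, -3.3798)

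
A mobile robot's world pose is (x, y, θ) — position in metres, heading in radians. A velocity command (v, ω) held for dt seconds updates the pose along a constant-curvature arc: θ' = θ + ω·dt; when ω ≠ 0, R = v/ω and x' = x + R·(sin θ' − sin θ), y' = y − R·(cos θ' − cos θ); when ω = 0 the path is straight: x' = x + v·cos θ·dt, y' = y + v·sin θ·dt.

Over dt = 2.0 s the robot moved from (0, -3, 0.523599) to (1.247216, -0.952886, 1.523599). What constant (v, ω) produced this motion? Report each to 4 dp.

Δθ = 1.523599 − 0.523599 = 1.000000
ω = Δθ/dt = 1.000000/2.0 = 0.5000
R = −Δy/(cos θ' − cos θ) = 2.5000
v = R·ω = 2.5000·0.5000 = 1.2500

v = 1.2500, ω = 0.5000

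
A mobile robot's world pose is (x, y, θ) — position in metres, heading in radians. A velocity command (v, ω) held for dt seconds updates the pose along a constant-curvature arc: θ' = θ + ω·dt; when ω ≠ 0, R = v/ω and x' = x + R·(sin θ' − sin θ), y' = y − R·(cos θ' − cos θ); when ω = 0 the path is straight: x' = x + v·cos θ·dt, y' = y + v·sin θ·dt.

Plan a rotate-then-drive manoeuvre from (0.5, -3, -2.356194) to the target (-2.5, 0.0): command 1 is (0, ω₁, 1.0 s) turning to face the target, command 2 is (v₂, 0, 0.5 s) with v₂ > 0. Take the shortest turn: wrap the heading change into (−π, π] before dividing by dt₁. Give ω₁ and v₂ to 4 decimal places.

ω₁ = -1.5708, v₂ = 8.4853

heading to target = atan2(0−-3, -2.5−0.5) = 2.3562
Δθ = wrap(2.3562 − -2.3562) = -1.5708; ω₁ = Δθ/dt₁ = -1.5708
distance = √((-2.5−0.5)² + (0−-3)²) = 4.2426; v₂ = distance/dt₂ = 8.4853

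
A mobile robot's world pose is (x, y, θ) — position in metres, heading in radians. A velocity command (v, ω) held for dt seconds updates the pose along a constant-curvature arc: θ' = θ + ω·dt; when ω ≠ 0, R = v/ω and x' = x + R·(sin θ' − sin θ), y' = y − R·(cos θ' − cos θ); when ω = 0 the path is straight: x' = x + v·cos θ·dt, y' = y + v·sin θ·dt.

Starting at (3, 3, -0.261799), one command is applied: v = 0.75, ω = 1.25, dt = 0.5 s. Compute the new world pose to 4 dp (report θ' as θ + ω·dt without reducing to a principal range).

θ' = -0.2618 + 1.25·0.5 = 0.3632
R = v/ω = 0.75/1.25 = 0.6000
x' = 3 + 0.6000·(sin 0.3632 − sin -0.2618) = 3.3685
y' = 3 − 0.6000·(cos 0.3632 − cos -0.2618) = 3.0187

(3.3685, 3.0187, 0.3632)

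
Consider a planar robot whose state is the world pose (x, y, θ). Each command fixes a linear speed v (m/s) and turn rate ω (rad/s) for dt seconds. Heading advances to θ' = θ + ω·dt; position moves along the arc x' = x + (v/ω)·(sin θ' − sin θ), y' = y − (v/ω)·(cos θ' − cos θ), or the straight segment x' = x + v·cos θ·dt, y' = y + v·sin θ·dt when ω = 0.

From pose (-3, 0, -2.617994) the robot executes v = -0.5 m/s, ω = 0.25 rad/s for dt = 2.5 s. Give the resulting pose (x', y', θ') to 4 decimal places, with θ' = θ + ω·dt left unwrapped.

θ' = -2.6180 + 0.25·2.5 = -1.9930
R = v/ω = -0.5/0.25 = -2.0000
x' = -3 + -2.0000·(sin -1.9930 − sin -2.6180) = -2.1756
y' = 0 − -2.0000·(cos -1.9930 − cos -2.6180) = 0.9125

(-2.1756, 0.9125, -1.9930)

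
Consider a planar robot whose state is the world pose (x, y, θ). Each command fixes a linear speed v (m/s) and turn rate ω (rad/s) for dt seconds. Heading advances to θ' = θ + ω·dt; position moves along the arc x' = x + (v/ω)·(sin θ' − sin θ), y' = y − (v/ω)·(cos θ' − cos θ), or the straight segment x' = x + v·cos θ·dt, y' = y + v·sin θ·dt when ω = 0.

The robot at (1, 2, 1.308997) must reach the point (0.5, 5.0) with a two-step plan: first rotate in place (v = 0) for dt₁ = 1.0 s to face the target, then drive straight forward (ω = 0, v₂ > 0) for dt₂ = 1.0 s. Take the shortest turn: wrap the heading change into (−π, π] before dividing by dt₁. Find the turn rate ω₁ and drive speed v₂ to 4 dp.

heading to target = atan2(5−2, 0.5−1) = 1.7359
Δθ = wrap(1.7359 − 1.3090) = 0.4269; ω₁ = Δθ/dt₁ = 0.4269
distance = √((0.5−1)² + (5−2)²) = 3.0414; v₂ = distance/dt₂ = 3.0414

ω₁ = 0.4269, v₂ = 3.0414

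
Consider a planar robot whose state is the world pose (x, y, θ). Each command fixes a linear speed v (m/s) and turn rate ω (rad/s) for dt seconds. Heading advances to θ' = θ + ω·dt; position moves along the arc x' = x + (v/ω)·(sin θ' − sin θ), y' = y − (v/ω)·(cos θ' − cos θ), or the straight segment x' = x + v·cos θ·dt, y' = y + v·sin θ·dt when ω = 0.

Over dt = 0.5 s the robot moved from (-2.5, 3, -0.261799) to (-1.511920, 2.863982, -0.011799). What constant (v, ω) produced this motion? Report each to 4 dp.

v = 2.0000, ω = 0.5000

Δθ = -0.011799 − -0.261799 = 0.250000
ω = Δθ/dt = 0.250000/0.5 = 0.5000
R = Δx/(sin θ' − sin θ) = 4.0000
v = R·ω = 4.0000·0.5000 = 2.0000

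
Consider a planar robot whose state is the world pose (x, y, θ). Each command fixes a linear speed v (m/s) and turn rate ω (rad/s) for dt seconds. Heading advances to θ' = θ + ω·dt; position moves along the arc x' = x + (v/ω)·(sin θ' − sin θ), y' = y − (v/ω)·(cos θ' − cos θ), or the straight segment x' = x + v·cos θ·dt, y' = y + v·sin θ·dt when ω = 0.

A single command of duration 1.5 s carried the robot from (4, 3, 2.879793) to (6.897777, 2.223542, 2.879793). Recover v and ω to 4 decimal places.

Δθ = 2.879793 − 2.879793 = 0.000000
ω = Δθ/dt = 0.000000/1.5 = 0.0000
ω = 0 → v = (Δx·cos θ + Δy·sin θ)/dt = -2.0000

v = -2.0000, ω = 0.0000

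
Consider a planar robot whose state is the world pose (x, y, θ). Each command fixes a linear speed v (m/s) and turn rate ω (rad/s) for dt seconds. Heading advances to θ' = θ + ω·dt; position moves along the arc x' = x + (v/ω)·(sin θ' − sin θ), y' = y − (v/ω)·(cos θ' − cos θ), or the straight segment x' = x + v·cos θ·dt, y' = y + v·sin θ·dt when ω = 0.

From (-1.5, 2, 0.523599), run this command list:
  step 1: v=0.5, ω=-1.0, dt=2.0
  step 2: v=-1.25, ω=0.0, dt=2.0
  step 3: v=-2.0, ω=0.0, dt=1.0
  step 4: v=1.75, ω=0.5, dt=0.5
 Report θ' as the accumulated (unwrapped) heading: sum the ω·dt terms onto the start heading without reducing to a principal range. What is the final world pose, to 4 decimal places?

step 1: θ'=-1.4764 (R=-0.5000) → pose (-0.7522, 1.6141, -1.4764)
step 2: θ'=-1.4764 (straight) → pose (-0.9879, 4.1030, -1.4764)
step 3: θ'=-1.4764 (straight) → pose (-1.1764, 6.0941, -1.4764)
step 4: θ'=-1.2264 (R=3.5000) → pose (-0.9864, 5.2423, -1.2264)

(-0.9864, 5.2423, -1.2264)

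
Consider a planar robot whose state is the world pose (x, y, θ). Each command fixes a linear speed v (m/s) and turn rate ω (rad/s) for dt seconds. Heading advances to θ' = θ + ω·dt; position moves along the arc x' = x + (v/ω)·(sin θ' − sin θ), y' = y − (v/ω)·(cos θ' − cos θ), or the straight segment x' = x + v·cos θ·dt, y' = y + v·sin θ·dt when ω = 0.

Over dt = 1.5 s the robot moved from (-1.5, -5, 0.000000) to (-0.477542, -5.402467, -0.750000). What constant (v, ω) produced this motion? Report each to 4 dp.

v = 0.7500, ω = -0.5000

Δθ = -0.750000 − 0.000000 = -0.750000
ω = Δθ/dt = -0.750000/1.5 = -0.5000
R = Δx/(sin θ' − sin θ) = -1.5000
v = R·ω = -1.5000·-0.5000 = 0.7500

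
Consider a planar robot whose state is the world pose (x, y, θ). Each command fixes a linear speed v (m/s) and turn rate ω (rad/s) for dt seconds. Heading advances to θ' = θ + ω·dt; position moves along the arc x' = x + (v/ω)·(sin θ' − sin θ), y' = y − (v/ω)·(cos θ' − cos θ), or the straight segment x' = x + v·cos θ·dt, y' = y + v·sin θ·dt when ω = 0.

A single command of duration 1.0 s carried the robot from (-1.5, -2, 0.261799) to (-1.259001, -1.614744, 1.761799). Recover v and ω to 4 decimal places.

v = 0.5000, ω = 1.5000

Δθ = 1.761799 − 0.261799 = 1.500000
ω = Δθ/dt = 1.500000/1.0 = 1.5000
R = −Δy/(cos θ' − cos θ) = 0.3333
v = R·ω = 0.3333·1.5000 = 0.5000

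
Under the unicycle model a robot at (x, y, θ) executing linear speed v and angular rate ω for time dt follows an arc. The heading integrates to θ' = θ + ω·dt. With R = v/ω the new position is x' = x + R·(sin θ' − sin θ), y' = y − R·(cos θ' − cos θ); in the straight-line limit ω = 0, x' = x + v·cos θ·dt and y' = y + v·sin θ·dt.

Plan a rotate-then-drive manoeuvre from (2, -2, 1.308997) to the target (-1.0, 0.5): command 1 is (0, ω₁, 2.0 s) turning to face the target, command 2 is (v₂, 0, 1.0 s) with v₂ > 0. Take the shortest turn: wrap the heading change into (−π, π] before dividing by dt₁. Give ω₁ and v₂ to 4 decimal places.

ω₁ = 0.5689, v₂ = 3.9051

heading to target = atan2(0.5−-2, -1−2) = 2.4469
Δθ = wrap(2.4469 − 1.3090) = 1.1379; ω₁ = Δθ/dt₁ = 0.5689
distance = √((-1−2)² + (0.5−-2)²) = 3.9051; v₂ = distance/dt₂ = 3.9051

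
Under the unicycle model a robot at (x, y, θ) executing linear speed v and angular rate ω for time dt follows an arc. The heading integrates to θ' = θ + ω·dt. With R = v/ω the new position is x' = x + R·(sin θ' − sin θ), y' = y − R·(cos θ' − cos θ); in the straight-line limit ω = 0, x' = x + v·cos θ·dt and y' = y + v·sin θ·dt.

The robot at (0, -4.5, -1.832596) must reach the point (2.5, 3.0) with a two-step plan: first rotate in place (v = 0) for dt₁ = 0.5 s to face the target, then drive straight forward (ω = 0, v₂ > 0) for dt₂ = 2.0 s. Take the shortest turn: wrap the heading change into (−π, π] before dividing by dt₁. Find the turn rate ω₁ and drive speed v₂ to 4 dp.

heading to target = atan2(3−-4.5, 2.5−0) = 1.2490
Δθ = wrap(1.2490 − -1.8326) = 3.0816; ω₁ = Δθ/dt₁ = 6.1633
distance = √((2.5−0)² + (3−-4.5)²) = 7.9057; v₂ = distance/dt₂ = 3.9528

ω₁ = 6.1633, v₂ = 3.9528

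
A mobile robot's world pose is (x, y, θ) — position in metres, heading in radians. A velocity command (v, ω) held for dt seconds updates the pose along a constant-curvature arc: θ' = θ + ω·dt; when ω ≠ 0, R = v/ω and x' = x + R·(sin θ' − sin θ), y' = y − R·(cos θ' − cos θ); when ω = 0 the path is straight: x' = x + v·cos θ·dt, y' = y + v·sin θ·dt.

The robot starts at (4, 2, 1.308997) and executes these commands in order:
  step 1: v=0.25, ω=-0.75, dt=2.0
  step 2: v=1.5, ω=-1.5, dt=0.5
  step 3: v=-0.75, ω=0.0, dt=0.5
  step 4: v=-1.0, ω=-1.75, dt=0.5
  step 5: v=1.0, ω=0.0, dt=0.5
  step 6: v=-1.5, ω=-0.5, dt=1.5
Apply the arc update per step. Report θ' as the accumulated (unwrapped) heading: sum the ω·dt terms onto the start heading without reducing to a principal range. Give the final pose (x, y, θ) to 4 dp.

step 1: θ'=-0.1910 (R=-0.3333) → pose (4.3853, 2.2410, -0.1910)
step 2: θ'=-0.9410 (R=-1.0000) → pose (5.0036, 1.8482, -0.9410)
step 3: θ'=-0.9410 (straight) → pose (4.7827, 2.1512, -0.9410)
step 4: θ'=-1.8160 (R=0.5714) → pose (4.6902, 2.6265, -1.8160)
step 5: θ'=-1.8160 (straight) → pose (4.5688, 2.1415, -1.8160)
step 6: θ'=-2.5660 (R=3.0000) → pose (5.8461, 3.9298, -2.5660)

(5.8461, 3.9298, -2.5660)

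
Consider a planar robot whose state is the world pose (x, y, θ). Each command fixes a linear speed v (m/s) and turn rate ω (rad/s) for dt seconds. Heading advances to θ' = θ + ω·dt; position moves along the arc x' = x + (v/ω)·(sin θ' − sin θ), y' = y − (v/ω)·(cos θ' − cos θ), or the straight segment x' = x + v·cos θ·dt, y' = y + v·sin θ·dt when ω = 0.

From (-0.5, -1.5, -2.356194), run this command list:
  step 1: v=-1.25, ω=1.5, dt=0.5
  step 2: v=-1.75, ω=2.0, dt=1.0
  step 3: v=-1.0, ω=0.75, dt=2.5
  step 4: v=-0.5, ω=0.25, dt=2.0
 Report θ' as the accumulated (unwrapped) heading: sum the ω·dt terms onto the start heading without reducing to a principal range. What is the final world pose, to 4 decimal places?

(-1.1727, -2.7667, 2.7688)

step 1: θ'=-1.6062 (R=-0.8333) → pose (-0.2564, -0.9402, -1.6062)
step 2: θ'=0.3938 (R=-0.8750) → pose (-1.4666, -0.1012, 0.3938)
step 3: θ'=2.2688 (R=-1.3333) → pose (-1.9765, -2.1894, 2.2688)
step 4: θ'=2.7688 (R=-2.0000) → pose (-1.1727, -2.7667, 2.7688)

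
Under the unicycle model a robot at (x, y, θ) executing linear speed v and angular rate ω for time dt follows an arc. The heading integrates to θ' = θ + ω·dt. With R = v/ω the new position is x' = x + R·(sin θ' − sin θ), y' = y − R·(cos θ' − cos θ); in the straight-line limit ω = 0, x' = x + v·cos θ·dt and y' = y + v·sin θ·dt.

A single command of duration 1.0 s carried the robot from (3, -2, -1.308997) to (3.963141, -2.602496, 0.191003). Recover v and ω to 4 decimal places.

Δθ = 0.191003 − -1.308997 = 1.500000
ω = Δθ/dt = 1.500000/1.0 = 1.5000
R = Δx/(sin θ' − sin θ) = 0.8333
v = R·ω = 0.8333·1.5000 = 1.2500

v = 1.2500, ω = 1.5000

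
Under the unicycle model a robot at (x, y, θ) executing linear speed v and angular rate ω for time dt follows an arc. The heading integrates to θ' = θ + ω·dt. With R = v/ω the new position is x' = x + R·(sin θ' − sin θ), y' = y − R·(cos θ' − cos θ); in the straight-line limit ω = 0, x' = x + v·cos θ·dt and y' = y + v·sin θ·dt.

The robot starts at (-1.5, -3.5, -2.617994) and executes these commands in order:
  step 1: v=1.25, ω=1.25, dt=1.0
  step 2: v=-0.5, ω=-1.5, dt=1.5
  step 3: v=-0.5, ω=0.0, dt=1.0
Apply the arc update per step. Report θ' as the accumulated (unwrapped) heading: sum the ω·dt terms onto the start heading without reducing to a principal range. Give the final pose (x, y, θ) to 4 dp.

(-1.0558, -4.4334, -3.6180)

step 1: θ'=-1.3680 (R=1.0000) → pose (-1.9795, -4.5674, -1.3680)
step 2: θ'=-3.6180 (R=0.3333) → pose (-1.5001, -4.2041, -3.6180)
step 3: θ'=-3.6180 (straight) → pose (-1.0558, -4.4334, -3.6180)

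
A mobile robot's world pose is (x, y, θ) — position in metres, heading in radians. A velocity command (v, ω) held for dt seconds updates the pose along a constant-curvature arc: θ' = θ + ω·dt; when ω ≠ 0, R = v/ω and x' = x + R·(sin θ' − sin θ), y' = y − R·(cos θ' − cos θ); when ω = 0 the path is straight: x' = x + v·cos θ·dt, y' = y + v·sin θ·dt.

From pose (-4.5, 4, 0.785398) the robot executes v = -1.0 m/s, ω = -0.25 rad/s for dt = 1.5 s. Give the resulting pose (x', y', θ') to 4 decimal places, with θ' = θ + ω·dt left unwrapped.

θ' = 0.7854 + -0.25·1.5 = 0.4104
R = v/ω = -1.0/-0.25 = 4.0000
x' = -4.5 + 4.0000·(sin 0.4104 − sin 0.7854) = -5.7325
y' = 4 − 4.0000·(cos 0.4104 − cos 0.7854) = 3.1606

(-5.7325, 3.1606, 0.4104)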